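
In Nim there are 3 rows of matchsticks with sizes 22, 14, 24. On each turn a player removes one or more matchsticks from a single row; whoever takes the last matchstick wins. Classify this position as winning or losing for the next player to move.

Compute the nim-sum pairwise:
22 ⊕ 14 = 24
24 ⊕ 24 = 0
The nim-sum is 0, so this is a P-position: the player to move is in a losing position under optimal play.

Losing position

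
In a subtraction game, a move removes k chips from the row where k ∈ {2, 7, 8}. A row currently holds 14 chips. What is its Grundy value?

Compute g(0), g(1), … for moves {2, 7, 8}:
g(0) = mex{} = 0
g(1) = mex{} = 0
g(2) = mex{0} = 1
g(3) = mex{0} = 1
g(4) = mex{1} = 0
g(5) = mex{1} = 0
g(6) = mex{0} = 1
g(7) = mex{0} = 1
g(8) = mex{0,1} = 2
g(9) = mex{0,1} = 2
g(10) = mex{1,2} = 0
g(11) = mex{0,1,2} = 3
g(12) = mex{0} = 1
g(13) = mex{0,1,3} = 2
g(14) = mex{1} = 0
So g(14) = 0.

0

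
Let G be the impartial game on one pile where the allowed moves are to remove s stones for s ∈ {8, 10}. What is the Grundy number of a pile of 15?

Grundy values for subtraction set {8, 10}:
k:     0  1  2  3  4  5  6  7  8  9 10 11 12 13 14 15
g(k):  0  0  0  0  0  0  0  0  1  1  1  1  1  1  1  1
So g(15) = 1.

1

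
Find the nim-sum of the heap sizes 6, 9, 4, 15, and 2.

6

Nim-sum: 6 XOR 9 XOR 4 XOR 15 XOR 2 = 6.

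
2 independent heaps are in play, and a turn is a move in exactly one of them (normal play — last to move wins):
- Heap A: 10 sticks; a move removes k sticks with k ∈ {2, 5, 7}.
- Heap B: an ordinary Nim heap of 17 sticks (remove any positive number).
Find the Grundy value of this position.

17

Grundy values for heap A (subtraction set {2, 5, 7}):
g(0) = mex{} = 0
g(1) = mex{} = 0
g(2) = mex{0} = 1
g(3) = mex{0} = 1
g(4) = mex{1} = 0
g(5) = mex{0,1} = 2
g(6) = mex{0} = 1
g(7) = mex{0,1,2} = 3
g(8) = mex{0,1} = 2
g(9) = mex{0,1,3} = 2
g(10) = mex{1,2} = 0
So g(10) = 0.
Heap B is a plain Nim heap of size 17, so its Grundy value is 17.
By the Sprague-Grundy theorem, the Grundy value of a sum of independent games is the XOR of the component values.
Combined value = 0 ⊕ 17 = 17.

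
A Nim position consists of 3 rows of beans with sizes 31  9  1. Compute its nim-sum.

Nim-sum: 31 ^ 9 ^ 1 = 23.

23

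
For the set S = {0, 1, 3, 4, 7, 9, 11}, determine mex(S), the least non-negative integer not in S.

2

The values 0, 1 are all present; 2 is the first non-negative integer missing from the set.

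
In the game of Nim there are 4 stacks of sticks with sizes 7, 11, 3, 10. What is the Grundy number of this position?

5

Bitwise XOR of the heap sizes:
  0111  (7)
  1011  (11)
  0011  (3)
  1010  (10)
  ----
  0101  (5)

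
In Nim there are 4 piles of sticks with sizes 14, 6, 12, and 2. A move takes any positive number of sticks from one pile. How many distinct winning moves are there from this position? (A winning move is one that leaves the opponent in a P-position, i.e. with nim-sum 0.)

3

Compute the nim-sum pairwise:
14 ^ 6 = 8
8 ^ 12 = 4
4 ^ 2 = 6
The overall nim-sum is X = 6. A pile of size p has a winning move iff p XOR X < p (reduce it to p XOR X).
  14: 14 XOR 6 = 8 < 14 — winning move (to 8).
  6: 6 XOR 6 = 0 < 6 — winning move (to 0).
  12: 12 XOR 6 = 10 < 12 — winning move (to 10).
  2: 2 XOR 6 = 4 ≥ 2 — no move.
That gives 3 winning moves.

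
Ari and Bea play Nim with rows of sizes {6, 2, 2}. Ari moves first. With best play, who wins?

Ari wins

Compute the nim-sum pairwise:
6 XOR 2 = 4
4 XOR 2 = 6
The nim-sum is 6 ≠ 0, so this is an N-position: the player to move can win; Ari has a winning move.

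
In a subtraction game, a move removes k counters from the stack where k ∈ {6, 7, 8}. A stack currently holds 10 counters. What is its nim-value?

1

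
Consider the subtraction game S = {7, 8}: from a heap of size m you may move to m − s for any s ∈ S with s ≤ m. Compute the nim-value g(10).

Grundy values for subtraction set {7, 8}:
k:     0  1  2  3  4  5  6  7  8  9 10
g(k):  0  0  0  0  0  0  0  1  1  1  1
So g(10) = 1.

1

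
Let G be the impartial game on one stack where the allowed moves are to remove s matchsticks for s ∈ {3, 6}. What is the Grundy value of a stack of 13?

1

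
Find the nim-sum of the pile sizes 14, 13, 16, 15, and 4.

Bitwise XOR of the heap sizes:
  01110  (14)
  01101  (13)
  10000  (16)
  01111  (15)
  00100  (4)
  -----
  11000  (24)

24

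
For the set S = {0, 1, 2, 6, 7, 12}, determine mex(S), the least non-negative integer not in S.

3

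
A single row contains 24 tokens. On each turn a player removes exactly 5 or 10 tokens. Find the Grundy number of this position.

1

Grundy values for subtraction set {5, 10}:
k:     0  1  2  3  4  5  6  7  8  9 10 11 12 13 14 15 16 17 18 19 20 21 22 23 24
g(k):  0  0  0  0  0  1  1  1  1  1  2  2  2  2  2  0  0  0  0  0  1  1  1  1  1
So g(24) = 1.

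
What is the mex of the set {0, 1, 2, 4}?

3

The values 0, 1, 2 are all present; 3 is the first non-negative integer missing from the set.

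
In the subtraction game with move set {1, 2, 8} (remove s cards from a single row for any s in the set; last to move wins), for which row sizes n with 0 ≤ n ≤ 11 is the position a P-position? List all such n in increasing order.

Compute g(0), g(1), … for moves {1, 2, 8}:
g(0) = mex{} = 0
g(1) = mex{0} = 1
g(2) = mex{0,1} = 2
g(3) = mex{1,2} = 0
g(4) = mex{0,2} = 1
g(5) = mex{0,1} = 2
g(6) = mex{1,2} = 0
g(7) = mex{0,2} = 1
g(8) = mex{0,1} = 2
g(9) = mex{1,2} = 0
g(10) = mex{0,2} = 1
g(11) = mex{0,1} = 2
The P-positions (g = 0) in 0..11 are 0, 3, 6, 9.

0, 3, 6, 9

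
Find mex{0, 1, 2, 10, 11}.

The values 0, 1, 2 are all present; 3 is the first non-negative integer missing from the set.

3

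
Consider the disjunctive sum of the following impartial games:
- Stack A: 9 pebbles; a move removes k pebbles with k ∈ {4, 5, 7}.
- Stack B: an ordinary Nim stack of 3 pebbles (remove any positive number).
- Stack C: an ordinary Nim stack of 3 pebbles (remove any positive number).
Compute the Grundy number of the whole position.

Build the Grundy sequence for stack A with g(k) = mex{g(k−s) : s ∈ {4, 5, 7}, s ≤ k}:
g(0) = mex{} = 0
g(1) = mex{} = 0
g(2) = mex{} = 0
g(3) = mex{} = 0
g(4) = mex{0} = 1
g(5) = mex{0} = 1
g(6) = mex{0} = 1
g(7) = mex{0} = 1
g(8) = mex{0,1} = 2
g(9) = mex{0,1} = 2
So g(9) = 2.
Stack B is a plain Nim stack of size 3, so its Grundy value is 3.
Stack C is a plain Nim stack of size 3, so its Grundy value is 3.
The value of a disjunctive sum is the nim-sum of the parts.
Combined value = 2 ⊕ 3 ⊕ 3 = 2.

2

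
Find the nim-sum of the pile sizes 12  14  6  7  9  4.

14

Nim-sum: 12 ⊕ 14 ⊕ 6 ⊕ 7 ⊕ 9 ⊕ 4 = 14.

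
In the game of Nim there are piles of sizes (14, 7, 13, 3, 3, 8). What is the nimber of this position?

12

In binary:
  1110  (14)
  0111  (7)
  1101  (13)
  0011  (3)
  0011  (3)
  1000  (8)
  ----
  1100  (12)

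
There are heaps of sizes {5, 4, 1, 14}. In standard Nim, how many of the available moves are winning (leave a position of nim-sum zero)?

Compute the nim-sum pairwise:
5 XOR 4 = 1
1 XOR 1 = 0
0 XOR 14 = 14
The overall nim-sum is X = 14. A heap of size p has a winning move iff p XOR X < p (reduce it to p XOR X).
  5: 5 XOR 14 = 11 ≥ 5 — no move.
  4: 4 XOR 14 = 10 ≥ 4 — no move.
  1: 1 XOR 14 = 15 ≥ 1 — no move.
  14: 14 XOR 14 = 0 < 14 — winning move (to 0).
That gives 1 winning move.

1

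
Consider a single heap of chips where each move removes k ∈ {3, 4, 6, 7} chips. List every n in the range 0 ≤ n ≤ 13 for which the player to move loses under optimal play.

0, 1, 2, 10, 11, 12

Grundy values for subtraction set {3, 4, 6, 7}:
k:     0  1  2  3  4  5  6  7  8  9 10 11 12 13
g(k):  0  0  0  1  1  1  2  2  2  3  0  0  0  1
The P-positions (g = 0) in 0..13 are 0, 1, 2, 10, 11, 12.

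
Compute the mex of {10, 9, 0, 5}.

0 is in the set but 1 is not, so the mex is 1.

1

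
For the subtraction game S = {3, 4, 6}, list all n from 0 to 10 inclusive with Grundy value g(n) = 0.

0, 1, 2, 9, 10

Grundy values for subtraction set {3, 4, 6}:
g(0) = mex{} = 0
g(1) = mex{} = 0
g(2) = mex{} = 0
g(3) = mex{0} = 1
g(4) = mex{0} = 1
g(5) = mex{0} = 1
g(6) = mex{0,1} = 2
g(7) = mex{0,1} = 2
g(8) = mex{0,1} = 2
g(9) = mex{1,2} = 0
g(10) = mex{1,2} = 0
The P-positions (g = 0) in 0..10 are 0, 1, 2, 9, 10.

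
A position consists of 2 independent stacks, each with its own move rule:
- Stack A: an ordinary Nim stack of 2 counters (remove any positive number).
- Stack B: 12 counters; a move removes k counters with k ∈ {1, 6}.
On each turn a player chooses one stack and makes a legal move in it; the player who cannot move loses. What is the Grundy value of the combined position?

3

Stack A is a plain Nim stack of size 2, so its Grundy value is 2.
Grundy values for stack B (subtraction set {1, 6}):
k:     0  1  2  3  4  5  6  7  8  9 10 11 12
g(k):  0  1  0  1  0  1  2  0  1  0  1  0  1
So g(12) = 1.
By the Sprague-Grundy theorem, the Grundy value of a sum of independent games is the XOR of the component values.
Combined value = 2 ⊕ 1 = 3.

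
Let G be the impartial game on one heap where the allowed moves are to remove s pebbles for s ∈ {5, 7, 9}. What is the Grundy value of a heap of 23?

1

Compute g(0), g(1), … for moves {5, 7, 9}:
k:     0  1  2  3  4  5  6  7  8  9 10 11 12 13 14 15 16 17 18 19 20 21 22 23
g(k):  0  0  0  0  0  1  1  1  1  1  2  2  2  2  0  0  0  0  0  1  1  1  1  1
So g(23) = 1.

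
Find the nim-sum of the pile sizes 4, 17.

21

Compute the nim-sum pairwise:
4 ^ 17 = 21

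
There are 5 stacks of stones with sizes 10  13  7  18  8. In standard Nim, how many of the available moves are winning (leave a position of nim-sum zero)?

Compute the nim-sum pairwise:
10 XOR 13 = 7
7 XOR 7 = 0
0 XOR 18 = 18
18 XOR 8 = 26
The overall nim-sum is X = 26. A stack of size p has a winning move iff p XOR X < p (reduce it to p XOR X).
  10: 10 XOR 26 = 16 ≥ 10 — no move.
  13: 13 XOR 26 = 23 ≥ 13 — no move.
  7: 7 XOR 26 = 29 ≥ 7 — no move.
  18: 18 XOR 26 = 8 < 18 — winning move (to 8).
  8: 8 XOR 26 = 18 ≥ 8 — no move.
That gives 1 winning move.

1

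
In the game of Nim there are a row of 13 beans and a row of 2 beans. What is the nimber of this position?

In binary:
  1101  (13)
  0010  (2)
  ----
  1111  (15)

15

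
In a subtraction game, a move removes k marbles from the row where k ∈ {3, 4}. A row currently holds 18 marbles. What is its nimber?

Grundy values for subtraction set {3, 4}:
k:     0  1  2  3  4  5  6  7  8  9 10 11 12 13 14 15 16 17 18
g(k):  0  0  0  1  1  1  2  0  0  0  1  1  1  2  0  0  0  1  1
So g(18) = 1.

1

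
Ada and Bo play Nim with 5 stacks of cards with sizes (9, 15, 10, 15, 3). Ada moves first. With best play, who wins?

Bo wins

Write each in binary and XOR column by column:
  1001  (9)
  1111  (15)
  1010  (10)
  1111  (15)
  0011  (3)
  ----
  0000  (0)
The nim-sum is 0, so this is a P-position: the player to move is in a losing position under optimal play; Ada is about to move from it and so loses — Bo wins.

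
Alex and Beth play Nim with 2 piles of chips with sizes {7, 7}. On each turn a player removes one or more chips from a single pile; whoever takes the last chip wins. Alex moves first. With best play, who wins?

Beth wins

Compute the nim-sum pairwise:
7 ^ 7 = 0
The nim-sum is 0, so this is a P-position: the player to move is in a losing position under optimal play; Alex is about to move from it and so loses — Beth wins.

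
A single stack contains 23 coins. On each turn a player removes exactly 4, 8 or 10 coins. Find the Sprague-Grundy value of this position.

Grundy values for subtraction set {4, 8, 10}:
k:     0  1  2  3  4  5  6  7  8  9 10 11 12 13 14 15 16 17 18 19 20 21 22 23
g(k):  0  0  0  0  1  1  1  1  2  2  2  2  3  3  0  0  0  0  1  1  1  1  2  2
So g(23) = 2.

2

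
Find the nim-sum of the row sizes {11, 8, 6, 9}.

12

Bitwise XOR of the heap sizes:
  1011  (11)
  1000  (8)
  0110  (6)
  1001  (9)
  ----
  1100  (12)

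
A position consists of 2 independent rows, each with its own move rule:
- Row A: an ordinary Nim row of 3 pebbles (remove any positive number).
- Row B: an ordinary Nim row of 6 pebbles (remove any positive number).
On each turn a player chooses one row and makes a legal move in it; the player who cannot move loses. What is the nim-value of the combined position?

Row A is a plain Nim row of size 3, so its Grundy value is 3.
Row B is a plain Nim row of size 6, so its Grundy value is 6.
The value of a disjunctive sum is the nim-sum of the parts.
Combined value = 3 XOR 6 = 5.

5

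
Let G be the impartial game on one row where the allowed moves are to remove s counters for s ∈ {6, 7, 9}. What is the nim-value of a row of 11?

Compute g(0), g(1), … for moves {6, 7, 9}:
k:     0  1  2  3  4  5  6  7  8  9 10 11
g(k):  0  0  0  0  0  0  1  1  1  1  1  1
So g(11) = 1.

1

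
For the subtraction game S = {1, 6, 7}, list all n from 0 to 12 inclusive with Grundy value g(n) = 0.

0, 2, 4, 12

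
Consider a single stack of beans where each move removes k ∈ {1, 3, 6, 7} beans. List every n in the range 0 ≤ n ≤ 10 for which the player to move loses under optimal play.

Build the Grundy sequence with g(k) = mex{g(k−s) : s ∈ {1, 3, 6, 7}, s ≤ k}:
k:     0  1  2  3  4  5  6  7  8  9 10
g(k):  0  1  0  1  0  1  2  3  2  3  2
The P-positions (g = 0) in 0..10 are 0, 2, 4.

0, 2, 4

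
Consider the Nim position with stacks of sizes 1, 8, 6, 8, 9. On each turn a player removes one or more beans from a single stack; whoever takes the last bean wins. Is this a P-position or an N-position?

N-position

Compute the nim-sum pairwise:
1 XOR 8 = 9
9 XOR 6 = 15
15 XOR 8 = 7
7 XOR 9 = 14
The nim-sum is 14 ≠ 0, so this is an N-position: the player to move can win.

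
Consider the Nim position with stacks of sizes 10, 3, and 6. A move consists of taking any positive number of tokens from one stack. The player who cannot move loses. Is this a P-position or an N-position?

N-position

Compute the nim-sum pairwise:
10 ^ 3 = 9
9 ^ 6 = 15
The nim-sum is 15 ≠ 0, so this is an N-position: the player to move can win.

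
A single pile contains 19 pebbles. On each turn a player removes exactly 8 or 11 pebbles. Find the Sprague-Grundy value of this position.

0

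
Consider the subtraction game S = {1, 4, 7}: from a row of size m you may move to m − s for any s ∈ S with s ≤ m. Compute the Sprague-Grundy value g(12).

Grundy values for subtraction set {1, 4, 7}:
k:     0  1  2  3  4  5  6  7  8  9 10 11 12
g(k):  0  1  0  1  2  0  1  2  0  1  0  1  2
So g(12) = 2.

2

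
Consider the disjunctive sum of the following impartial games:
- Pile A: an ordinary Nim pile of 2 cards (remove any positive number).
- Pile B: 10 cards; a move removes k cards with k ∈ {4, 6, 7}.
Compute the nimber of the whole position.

Pile A is a plain Nim pile of size 2, so its Grundy value is 2.
For pile B, compute g(0), g(1), … with moves {4, 6, 7}:
k:     0  1  2  3  4  5  6  7  8  9 10
g(k):  0  0  0  0  1  1  1  1  2  2  2
So g(10) = 2.
The value of a disjunctive sum is the nim-sum of the parts.
Combined value = 2 ⊕ 2 = 0.

0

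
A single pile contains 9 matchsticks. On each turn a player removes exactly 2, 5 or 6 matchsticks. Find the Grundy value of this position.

2

Build the Grundy sequence with g(k) = mex{g(k−s) : s ∈ {2, 5, 6}, s ≤ k}:
g(0) = mex{} = 0
g(1) = mex{} = 0
g(2) = mex{0} = 1
g(3) = mex{0} = 1
g(4) = mex{1} = 0
g(5) = mex{0,1} = 2
g(6) = mex{0} = 1
g(7) = mex{0,1,2} = 3
g(8) = mex{1} = 0
g(9) = mex{0,1,3} = 2
So g(9) = 2.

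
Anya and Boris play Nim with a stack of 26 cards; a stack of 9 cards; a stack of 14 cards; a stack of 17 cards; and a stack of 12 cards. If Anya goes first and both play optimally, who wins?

Boris wins

Compute the nim-sum pairwise:
26 ⊕ 9 = 19
19 ⊕ 14 = 29
29 ⊕ 17 = 12
12 ⊕ 12 = 0
The nim-sum is 0, so this is a P-position: the player to move is in a losing position under optimal play; Anya is about to move from it and so loses — Boris wins.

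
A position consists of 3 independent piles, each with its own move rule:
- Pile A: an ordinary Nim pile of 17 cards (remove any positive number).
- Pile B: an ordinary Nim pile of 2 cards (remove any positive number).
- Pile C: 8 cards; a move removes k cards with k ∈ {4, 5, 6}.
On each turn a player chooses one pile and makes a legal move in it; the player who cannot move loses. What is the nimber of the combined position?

17

Pile A is a plain Nim pile of size 17, so its Grundy value is 17.
Pile B is a plain Nim pile of size 2, so its Grundy value is 2.
For pile C, compute g(0), g(1), … with moves {4, 5, 6}:
g(0) = mex{} = 0
g(1) = mex{} = 0
g(2) = mex{} = 0
g(3) = mex{} = 0
g(4) = mex{0} = 1
g(5) = mex{0} = 1
g(6) = mex{0} = 1
g(7) = mex{0} = 1
g(8) = mex{0,1} = 2
So g(8) = 2.
The value of a disjunctive sum is the nim-sum of the parts.
Combined value = 17 XOR 2 XOR 2 = 17.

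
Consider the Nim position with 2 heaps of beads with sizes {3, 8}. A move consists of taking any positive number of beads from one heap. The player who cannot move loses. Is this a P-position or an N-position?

N-position

Nim-sum: 3 ^ 8 = 11.
The nim-sum is 11 ≠ 0, so this is an N-position: the player to move can win.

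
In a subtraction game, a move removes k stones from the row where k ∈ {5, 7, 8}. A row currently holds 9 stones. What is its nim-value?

1

Build the Grundy sequence with g(k) = mex{g(k−s) : s ∈ {5, 7, 8}, s ≤ k}:
g(0) = mex{} = 0
g(1) = mex{} = 0
g(2) = mex{} = 0
g(3) = mex{} = 0
g(4) = mex{} = 0
g(5) = mex{0} = 1
g(6) = mex{0} = 1
g(7) = mex{0} = 1
g(8) = mex{0} = 1
g(9) = mex{0} = 1
So g(9) = 1.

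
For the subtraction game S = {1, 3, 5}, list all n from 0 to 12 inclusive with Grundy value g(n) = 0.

0, 2, 4, 6, 8, 10, 12

Build the Grundy sequence with g(k) = mex{g(k−s) : s ∈ {1, 3, 5}, s ≤ k}:
g(0) = mex{} = 0
g(1) = mex{0} = 1
g(2) = mex{1} = 0
g(3) = mex{0} = 1
g(4) = mex{1} = 0
g(5) = mex{0} = 1
g(6) = mex{1} = 0
g(7) = mex{0} = 1
g(8) = mex{1} = 0
g(9) = mex{0} = 1
g(10) = mex{1} = 0
g(11) = mex{0} = 1
g(12) = mex{1} = 0
The P-positions (g = 0) in 0..12 are 0, 2, 4, 6, 8, 10, 12.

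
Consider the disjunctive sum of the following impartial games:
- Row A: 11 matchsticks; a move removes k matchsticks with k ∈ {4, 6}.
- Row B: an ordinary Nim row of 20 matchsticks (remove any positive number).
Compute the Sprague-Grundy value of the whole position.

20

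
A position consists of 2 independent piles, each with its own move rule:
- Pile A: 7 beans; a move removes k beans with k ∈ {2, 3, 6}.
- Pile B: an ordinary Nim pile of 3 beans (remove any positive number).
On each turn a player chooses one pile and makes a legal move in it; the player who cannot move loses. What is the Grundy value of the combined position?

2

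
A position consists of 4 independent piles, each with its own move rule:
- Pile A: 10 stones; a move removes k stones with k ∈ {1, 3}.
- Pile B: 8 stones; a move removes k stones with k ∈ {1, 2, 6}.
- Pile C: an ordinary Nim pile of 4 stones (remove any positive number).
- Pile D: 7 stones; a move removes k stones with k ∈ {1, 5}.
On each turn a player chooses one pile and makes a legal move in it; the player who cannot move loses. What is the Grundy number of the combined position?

4

Grundy values for pile A (subtraction set {1, 3}):
k:     0  1  2  3  4  5  6  7  8  9 10
g(k):  0  1  0  1  0  1  0  1  0  1  0
So g(10) = 0.
Grundy values for pile B (subtraction set {1, 2, 6}):
g(0) = mex{} = 0
g(1) = mex{0} = 1
g(2) = mex{0,1} = 2
g(3) = mex{1,2} = 0
g(4) = mex{0,2} = 1
g(5) = mex{0,1} = 2
g(6) = mex{0,1,2} = 3
g(7) = mex{1,2,3} = 0
g(8) = mex{0,2,3} = 1
So g(8) = 1.
Pile C is a plain Nim pile of size 4, so its Grundy value is 4.
Grundy values for pile D (subtraction set {1, 5}):
g(0) = mex{} = 0
g(1) = mex{0} = 1
g(2) = mex{1} = 0
g(3) = mex{0} = 1
g(4) = mex{1} = 0
g(5) = mex{0} = 1
g(6) = mex{1} = 0
g(7) = mex{0} = 1
So g(7) = 1.
By the Sprague-Grundy theorem, the Grundy value of a sum of independent games is the XOR of the component values.
Combined value = 0 XOR 1 XOR 4 XOR 1 = 4.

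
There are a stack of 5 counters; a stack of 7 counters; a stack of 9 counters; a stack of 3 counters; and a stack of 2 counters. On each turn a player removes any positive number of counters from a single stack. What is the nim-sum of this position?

10

Write each in binary and XOR column by column:
  0101  (5)
  0111  (7)
  1001  (9)
  0011  (3)
  0010  (2)
  ----
  1010  (10)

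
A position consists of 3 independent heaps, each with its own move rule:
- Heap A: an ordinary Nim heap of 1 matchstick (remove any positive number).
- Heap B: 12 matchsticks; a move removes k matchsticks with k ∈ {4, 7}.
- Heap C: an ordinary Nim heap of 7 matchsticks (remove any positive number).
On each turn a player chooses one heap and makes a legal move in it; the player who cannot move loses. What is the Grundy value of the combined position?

Heap A is a plain Nim heap of size 1, so its Grundy value is 1.
For heap B, compute g(0), g(1), … with moves {4, 7}:
g(0) = mex{} = 0
g(1) = mex{} = 0
g(2) = mex{} = 0
g(3) = mex{} = 0
g(4) = mex{0} = 1
g(5) = mex{0} = 1
g(6) = mex{0} = 1
g(7) = mex{0} = 1
g(8) = mex{0,1} = 2
g(9) = mex{0,1} = 2
g(10) = mex{0,1} = 2
g(11) = mex{1} = 0
g(12) = mex{1,2} = 0
So g(12) = 0.
Heap C is a plain Nim heap of size 7, so its Grundy value is 7.
By the Sprague-Grundy theorem, the Grundy value of a sum of independent games is the XOR of the component values.
Combined value = 1 XOR 0 XOR 7 = 6.

6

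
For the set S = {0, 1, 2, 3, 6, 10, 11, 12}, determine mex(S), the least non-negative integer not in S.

The values 0, 1, 2, 3 are all present; 4 is the first non-negative integer missing from the set.

4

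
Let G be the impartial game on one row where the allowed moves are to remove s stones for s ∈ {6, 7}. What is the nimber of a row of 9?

1

Compute g(0), g(1), … for moves {6, 7}:
k:     0  1  2  3  4  5  6  7  8  9
g(k):  0  0  0  0  0  0  1  1  1  1
So g(9) = 1.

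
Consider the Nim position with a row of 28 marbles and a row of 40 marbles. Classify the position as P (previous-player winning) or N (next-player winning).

N-position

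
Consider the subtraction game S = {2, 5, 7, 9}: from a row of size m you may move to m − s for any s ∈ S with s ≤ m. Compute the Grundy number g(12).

Grundy values for subtraction set {2, 5, 7, 9}:
k:     0  1  2  3  4  5  6  7  8  9 10 11 12
g(k):  0  0  1  1  0  2  1  3  2  2  3  3  0
So g(12) = 0.

0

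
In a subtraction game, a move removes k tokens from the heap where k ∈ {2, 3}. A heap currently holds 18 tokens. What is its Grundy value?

1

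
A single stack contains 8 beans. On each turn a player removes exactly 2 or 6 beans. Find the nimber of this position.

Compute g(0), g(1), … for moves {2, 6}:
g(0) = mex{} = 0
g(1) = mex{} = 0
g(2) = mex{0} = 1
g(3) = mex{0} = 1
g(4) = mex{1} = 0
g(5) = mex{1} = 0
g(6) = mex{0} = 1
g(7) = mex{0} = 1
g(8) = mex{1} = 0
So g(8) = 0.

0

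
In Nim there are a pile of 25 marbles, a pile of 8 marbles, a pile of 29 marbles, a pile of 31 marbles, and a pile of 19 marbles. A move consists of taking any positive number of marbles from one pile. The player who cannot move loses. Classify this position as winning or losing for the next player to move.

Nim-sum: 25 ^ 8 ^ 29 ^ 31 ^ 19 = 0.
The nim-sum is 0, so this is a P-position: the player to move is in a losing position under optimal play.

Losing position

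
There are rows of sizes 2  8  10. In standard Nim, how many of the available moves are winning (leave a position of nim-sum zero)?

0

Bitwise XOR of the heap sizes:
  0010  (2)
  1000  (8)
  1010  (10)
  ----
  0000  (0)
The nim-sum is already 0, so every move leaves a nonzero nim-sum — there are no winning moves.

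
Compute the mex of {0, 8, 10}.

0 is in the set but 1 is not, so the mex is 1.

1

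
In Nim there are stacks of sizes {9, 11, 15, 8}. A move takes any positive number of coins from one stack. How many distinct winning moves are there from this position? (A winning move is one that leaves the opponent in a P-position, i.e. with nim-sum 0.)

Nim-sum: 9 XOR 11 XOR 15 XOR 8 = 5.
The overall nim-sum is X = 5. A stack of size p has a winning move iff p XOR X < p (reduce it to p XOR X).
  9: 9 XOR 5 = 12 ≥ 9 — no move.
  11: 11 XOR 5 = 14 ≥ 11 — no move.
  15: 15 XOR 5 = 10 < 15 — winning move (to 10).
  8: 8 XOR 5 = 13 ≥ 8 — no move.
That gives 1 winning move.

1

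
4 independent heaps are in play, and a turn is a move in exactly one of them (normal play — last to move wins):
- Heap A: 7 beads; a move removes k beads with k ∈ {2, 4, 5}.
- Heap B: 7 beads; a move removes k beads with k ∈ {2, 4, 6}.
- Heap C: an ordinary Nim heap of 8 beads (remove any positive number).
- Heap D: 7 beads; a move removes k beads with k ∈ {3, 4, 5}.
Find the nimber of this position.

9

For heap A, compute g(0), g(1), … with moves {2, 4, 5}:
k:     0  1  2  3  4  5  6  7
g(k):  0  0  1  1  2  2  3  0
So g(7) = 0.
Build the Grundy sequence for heap B with g(k) = mex{g(k−s) : s ∈ {2, 4, 6}, s ≤ k}:
g(0) = mex{} = 0
g(1) = mex{} = 0
g(2) = mex{0} = 1
g(3) = mex{0} = 1
g(4) = mex{0,1} = 2
g(5) = mex{0,1} = 2
g(6) = mex{0,1,2} = 3
g(7) = mex{0,1,2} = 3
So g(7) = 3.
Heap C is a plain Nim heap of size 8, so its Grundy value is 8.
For heap D, compute g(0), g(1), … with moves {3, 4, 5}:
k:     0  1  2  3  4  5  6  7
g(k):  0  0  0  1  1  1  2  2
So g(7) = 2.
By the Sprague-Grundy theorem, the Grundy value of a sum of independent games is the XOR of the component values.
Combined value = 0 ⊕ 3 ⊕ 8 ⊕ 2 = 9.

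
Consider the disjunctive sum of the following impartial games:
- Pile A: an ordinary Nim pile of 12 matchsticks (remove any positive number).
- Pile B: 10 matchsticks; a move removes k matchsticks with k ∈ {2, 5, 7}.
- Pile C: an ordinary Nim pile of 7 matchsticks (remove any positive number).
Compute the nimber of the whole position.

11

Pile A is a plain Nim pile of size 12, so its Grundy value is 12.
Grundy values for pile B (subtraction set {2, 5, 7}):
g(0) = mex{} = 0
g(1) = mex{} = 0
g(2) = mex{0} = 1
g(3) = mex{0} = 1
g(4) = mex{1} = 0
g(5) = mex{0,1} = 2
g(6) = mex{0} = 1
g(7) = mex{0,1,2} = 3
g(8) = mex{0,1} = 2
g(9) = mex{0,1,3} = 2
g(10) = mex{1,2} = 0
So g(10) = 0.
Pile C is a plain Nim pile of size 7, so its Grundy value is 7.
The value of a disjunctive sum is the nim-sum of the parts.
Combined value = 12 ⊕ 0 ⊕ 7 = 11.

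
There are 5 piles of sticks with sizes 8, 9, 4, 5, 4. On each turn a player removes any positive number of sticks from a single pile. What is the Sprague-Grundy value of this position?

In binary:
  1000  (8)
  1001  (9)
  0100  (4)
  0101  (5)
  0100  (4)
  ----
  0100  (4)

4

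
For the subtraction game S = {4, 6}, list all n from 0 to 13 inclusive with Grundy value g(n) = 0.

0, 1, 2, 3, 10, 11, 12, 13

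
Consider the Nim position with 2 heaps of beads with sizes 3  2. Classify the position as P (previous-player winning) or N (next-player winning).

N-position

Nim-sum: 3 XOR 2 = 1.
The nim-sum is 1 ≠ 0, so this is an N-position: the player to move can win.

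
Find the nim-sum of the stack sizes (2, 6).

Compute the nim-sum pairwise:
2 ⊕ 6 = 4

4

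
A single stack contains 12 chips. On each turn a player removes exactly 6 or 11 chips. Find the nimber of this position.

Compute g(0), g(1), … for moves {6, 11}:
g(0) = mex{} = 0
g(1) = mex{} = 0
g(2) = mex{} = 0
g(3) = mex{} = 0
g(4) = mex{} = 0
g(5) = mex{} = 0
g(6) = mex{0} = 1
g(7) = mex{0} = 1
g(8) = mex{0} = 1
g(9) = mex{0} = 1
g(10) = mex{0} = 1
g(11) = mex{0} = 1
g(12) = mex{0,1} = 2
So g(12) = 2.

2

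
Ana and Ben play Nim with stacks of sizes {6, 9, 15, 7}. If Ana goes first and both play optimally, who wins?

Ana wins

Compute the nim-sum pairwise:
6 ^ 9 = 15
15 ^ 15 = 0
0 ^ 7 = 7
The nim-sum is 7 ≠ 0, so this is an N-position: the player to move can win; Ana has a winning move.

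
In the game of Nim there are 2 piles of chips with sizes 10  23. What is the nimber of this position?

29

Nim-sum: 10 XOR 23 = 29.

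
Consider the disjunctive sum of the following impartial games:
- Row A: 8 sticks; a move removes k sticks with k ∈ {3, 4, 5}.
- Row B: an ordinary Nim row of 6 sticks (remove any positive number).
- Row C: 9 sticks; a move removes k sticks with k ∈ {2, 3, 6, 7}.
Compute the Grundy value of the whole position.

6

For row A, compute g(0), g(1), … with moves {3, 4, 5}:
g(0) = mex{} = 0
g(1) = mex{} = 0
g(2) = mex{} = 0
g(3) = mex{0} = 1
g(4) = mex{0} = 1
g(5) = mex{0} = 1
g(6) = mex{0,1} = 2
g(7) = mex{0,1} = 2
g(8) = mex{1} = 0
So g(8) = 0.
Row B is a plain Nim row of size 6, so its Grundy value is 6.
For row C, compute g(0), g(1), … with moves {2, 3, 6, 7}:
g(0) = mex{} = 0
g(1) = mex{} = 0
g(2) = mex{0} = 1
g(3) = mex{0} = 1
g(4) = mex{0,1} = 2
g(5) = mex{1} = 0
g(6) = mex{0,1,2} = 3
g(7) = mex{0,2} = 1
g(8) = mex{0,1,3} = 2
g(9) = mex{1,3} = 0
So g(9) = 0.
By the Sprague-Grundy theorem, the Grundy value of a sum of independent games is the XOR of the component values.
Combined value = 0 ⊕ 6 ⊕ 0 = 6.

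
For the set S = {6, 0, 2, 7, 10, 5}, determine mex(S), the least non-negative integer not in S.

1

0 is in the set but 1 is not, so the mex is 1.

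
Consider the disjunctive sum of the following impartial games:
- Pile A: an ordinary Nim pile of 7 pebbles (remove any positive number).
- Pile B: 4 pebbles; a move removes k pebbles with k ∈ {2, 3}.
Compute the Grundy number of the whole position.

5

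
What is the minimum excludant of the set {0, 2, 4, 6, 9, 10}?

0 is in the set but 1 is not, so the mex is 1.

1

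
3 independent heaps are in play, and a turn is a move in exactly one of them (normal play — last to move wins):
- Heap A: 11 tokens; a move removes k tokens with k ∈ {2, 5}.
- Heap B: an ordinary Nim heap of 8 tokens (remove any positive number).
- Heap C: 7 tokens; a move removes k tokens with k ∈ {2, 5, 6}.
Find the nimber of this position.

11

Grundy values for heap A (subtraction set {2, 5}):
k:     0  1  2  3  4  5  6  7  8  9 10 11
g(k):  0  0  1  1  0  2  1  0  0  1  1  0
So g(11) = 0.
Heap B is a plain Nim heap of size 8, so its Grundy value is 8.
Build the Grundy sequence for heap C with g(k) = mex{g(k−s) : s ∈ {2, 5, 6}, s ≤ k}:
g(0) = mex{} = 0
g(1) = mex{} = 0
g(2) = mex{0} = 1
g(3) = mex{0} = 1
g(4) = mex{1} = 0
g(5) = mex{0,1} = 2
g(6) = mex{0} = 1
g(7) = mex{0,1,2} = 3
So g(7) = 3.
The value of a disjunctive sum is the nim-sum of the parts.
Combined value = 0 ⊕ 8 ⊕ 3 = 11.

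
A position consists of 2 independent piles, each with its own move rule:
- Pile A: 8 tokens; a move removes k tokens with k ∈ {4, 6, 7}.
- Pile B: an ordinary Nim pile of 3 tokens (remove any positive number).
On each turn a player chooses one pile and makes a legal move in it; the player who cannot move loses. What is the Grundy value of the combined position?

For pile A, compute g(0), g(1), … with moves {4, 6, 7}:
k:     0  1  2  3  4  5  6  7  8
g(k):  0  0  0  0  1  1  1  1  2
So g(8) = 2.
Pile B is a plain Nim pile of size 3, so its Grundy value is 3.
By the Sprague-Grundy theorem, the Grundy value of a sum of independent games is the XOR of the component values.
Combined value = 2 ⊕ 3 = 1.

1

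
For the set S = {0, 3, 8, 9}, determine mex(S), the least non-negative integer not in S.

0 is in the set but 1 is not, so the mex is 1.

1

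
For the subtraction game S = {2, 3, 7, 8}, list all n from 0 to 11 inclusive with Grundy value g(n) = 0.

0, 1, 5, 6, 10, 11

Grundy values for subtraction set {2, 3, 7, 8}:
g(0) = mex{} = 0
g(1) = mex{} = 0
g(2) = mex{0} = 1
g(3) = mex{0} = 1
g(4) = mex{0,1} = 2
g(5) = mex{1} = 0
g(6) = mex{1,2} = 0
g(7) = mex{0,2} = 1
g(8) = mex{0} = 1
g(9) = mex{0,1} = 2
g(10) = mex{1} = 0
g(11) = mex{1,2} = 0
The P-positions (g = 0) in 0..11 are 0, 1, 5, 6, 10, 11.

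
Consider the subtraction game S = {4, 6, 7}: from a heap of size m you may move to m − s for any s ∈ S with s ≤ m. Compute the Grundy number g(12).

0

Build the Grundy sequence with g(k) = mex{g(k−s) : s ∈ {4, 6, 7}, s ≤ k}:
g(0) = mex{} = 0
g(1) = mex{} = 0
g(2) = mex{} = 0
g(3) = mex{} = 0
g(4) = mex{0} = 1
g(5) = mex{0} = 1
g(6) = mex{0} = 1
g(7) = mex{0} = 1
g(8) = mex{0,1} = 2
g(9) = mex{0,1} = 2
g(10) = mex{0,1} = 2
g(11) = mex{1} = 0
g(12) = mex{1,2} = 0
So g(12) = 0.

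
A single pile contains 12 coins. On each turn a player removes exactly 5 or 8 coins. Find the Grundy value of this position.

2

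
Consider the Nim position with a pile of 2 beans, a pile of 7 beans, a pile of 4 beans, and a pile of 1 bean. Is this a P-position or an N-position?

Bitwise XOR of the heap sizes:
  010  (2)
  111  (7)
  100  (4)
  001  (1)
  ---
  000  (0)
The nim-sum is 0, so this is a P-position: the player to move is in a losing position under optimal play.

P-position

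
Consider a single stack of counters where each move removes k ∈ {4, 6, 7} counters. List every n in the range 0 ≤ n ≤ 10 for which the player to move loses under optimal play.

0, 1, 2, 3

Grundy values for subtraction set {4, 6, 7}:
k:     0  1  2  3  4  5  6  7  8  9 10
g(k):  0  0  0  0  1  1  1  1  2  2  2
The P-positions (g = 0) in 0..10 are 0, 1, 2, 3.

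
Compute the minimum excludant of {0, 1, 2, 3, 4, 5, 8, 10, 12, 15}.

The values 0, 1, 2, 3, 4, 5 are all present; 6 is the first non-negative integer missing from the set.

6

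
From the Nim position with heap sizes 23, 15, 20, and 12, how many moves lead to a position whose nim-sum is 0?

In binary:
  10111  (23)
  01111  (15)
  10100  (20)
  01100  (12)
  -----
  00000  (0)
The nim-sum is already 0, so every move leaves a nonzero nim-sum — there are no winning moves.

0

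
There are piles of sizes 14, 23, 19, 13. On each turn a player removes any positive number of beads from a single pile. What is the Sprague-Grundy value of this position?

7

Nim-sum: 14 XOR 23 XOR 19 XOR 13 = 7.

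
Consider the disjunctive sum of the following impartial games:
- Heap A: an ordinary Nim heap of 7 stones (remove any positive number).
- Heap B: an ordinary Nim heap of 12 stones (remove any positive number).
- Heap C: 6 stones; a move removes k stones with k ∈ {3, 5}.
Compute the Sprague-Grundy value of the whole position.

9

Heap A is a plain Nim heap of size 7, so its Grundy value is 7.
Heap B is a plain Nim heap of size 12, so its Grundy value is 12.
Grundy values for heap C (subtraction set {3, 5}):
g(0) = mex{} = 0
g(1) = mex{} = 0
g(2) = mex{} = 0
g(3) = mex{0} = 1
g(4) = mex{0} = 1
g(5) = mex{0} = 1
g(6) = mex{0,1} = 2
So g(6) = 2.
By the Sprague-Grundy theorem, the Grundy value of a sum of independent games is the XOR of the component values.
Combined value = 7 XOR 12 XOR 2 = 9.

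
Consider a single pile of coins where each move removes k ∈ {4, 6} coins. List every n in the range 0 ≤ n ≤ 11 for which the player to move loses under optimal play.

0, 1, 2, 3, 10, 11

Build the Grundy sequence with g(k) = mex{g(k−s) : s ∈ {4, 6}, s ≤ k}:
g(0) = mex{} = 0
g(1) = mex{} = 0
g(2) = mex{} = 0
g(3) = mex{} = 0
g(4) = mex{0} = 1
g(5) = mex{0} = 1
g(6) = mex{0} = 1
g(7) = mex{0} = 1
g(8) = mex{0,1} = 2
g(9) = mex{0,1} = 2
g(10) = mex{1} = 0
g(11) = mex{1} = 0
The P-positions (g = 0) in 0..11 are 0, 1, 2, 3, 10, 11.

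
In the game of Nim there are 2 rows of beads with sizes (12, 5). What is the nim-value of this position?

Nim-sum: 12 ⊕ 5 = 9.

9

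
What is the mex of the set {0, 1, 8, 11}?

2

The values 0, 1 are all present; 2 is the first non-negative integer missing from the set.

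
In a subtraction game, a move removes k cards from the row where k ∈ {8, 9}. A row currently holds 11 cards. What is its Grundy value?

Compute g(0), g(1), … for moves {8, 9}:
k:     0  1  2  3  4  5  6  7  8  9 10 11
g(k):  0  0  0  0  0  0  0  0  1  1  1  1
So g(11) = 1.

1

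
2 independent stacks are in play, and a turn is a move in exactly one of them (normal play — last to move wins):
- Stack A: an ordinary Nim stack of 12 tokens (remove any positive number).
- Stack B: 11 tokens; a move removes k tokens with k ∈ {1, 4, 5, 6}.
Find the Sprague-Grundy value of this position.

Stack A is a plain Nim stack of size 12, so its Grundy value is 12.
For stack B, compute g(0), g(1), … with moves {1, 4, 5, 6}:
g(0) = mex{} = 0
g(1) = mex{0} = 1
g(2) = mex{1} = 0
g(3) = mex{0} = 1
g(4) = mex{0,1} = 2
g(5) = mex{0,1,2} = 3
g(6) = mex{0,1,3} = 2
g(7) = mex{0,1,2} = 3
g(8) = mex{0,1,2,3} = 4
g(9) = mex{1,2,3,4} = 0
g(10) = mex{0,2,3} = 1
g(11) = mex{1,2,3} = 0
So g(11) = 0.
The value of a disjunctive sum is the nim-sum of the parts.
Combined value = 12 XOR 0 = 12.

12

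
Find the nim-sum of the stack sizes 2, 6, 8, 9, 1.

4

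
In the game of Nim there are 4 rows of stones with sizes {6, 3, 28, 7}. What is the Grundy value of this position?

Compute the nim-sum pairwise:
6 XOR 3 = 5
5 XOR 28 = 25
25 XOR 7 = 30

30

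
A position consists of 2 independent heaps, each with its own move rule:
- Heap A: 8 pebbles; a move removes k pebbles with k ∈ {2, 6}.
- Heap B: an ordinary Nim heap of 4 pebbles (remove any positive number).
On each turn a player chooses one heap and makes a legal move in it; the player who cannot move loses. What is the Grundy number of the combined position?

4

Grundy values for heap A (subtraction set {2, 6}):
k:     0  1  2  3  4  5  6  7  8
g(k):  0  0  1  1  0  0  1  1  0
So g(8) = 0.
Heap B is a plain Nim heap of size 4, so its Grundy value is 4.
By the Sprague-Grundy theorem, the Grundy value of a sum of independent games is the XOR of the component values.
Combined value = 0 XOR 4 = 4.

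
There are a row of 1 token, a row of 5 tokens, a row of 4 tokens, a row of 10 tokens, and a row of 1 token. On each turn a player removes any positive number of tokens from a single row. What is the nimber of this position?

11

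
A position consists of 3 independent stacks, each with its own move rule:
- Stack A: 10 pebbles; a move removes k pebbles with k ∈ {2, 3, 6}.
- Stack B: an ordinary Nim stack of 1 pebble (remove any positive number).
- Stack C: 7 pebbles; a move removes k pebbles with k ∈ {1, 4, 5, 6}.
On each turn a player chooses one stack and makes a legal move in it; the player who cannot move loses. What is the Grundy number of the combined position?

Grundy values for stack A (subtraction set {2, 3, 6}):
g(0) = mex{} = 0
g(1) = mex{} = 0
g(2) = mex{0} = 1
g(3) = mex{0} = 1
g(4) = mex{0,1} = 2
g(5) = mex{1} = 0
g(6) = mex{0,1,2} = 3
g(7) = mex{0,2} = 1
g(8) = mex{0,1,3} = 2
g(9) = mex{1,3} = 0
g(10) = mex{1,2} = 0
So g(10) = 0.
Stack B is a plain Nim stack of size 1, so its Grundy value is 1.
For stack C, compute g(0), g(1), … with moves {1, 4, 5, 6}:
k:     0  1  2  3  4  5  6  7
g(k):  0  1  0  1  2  3  2  3
So g(7) = 3.
By the Sprague-Grundy theorem, the Grundy value of a sum of independent games is the XOR of the component values.
Combined value = 0 XOR 1 XOR 3 = 2.

2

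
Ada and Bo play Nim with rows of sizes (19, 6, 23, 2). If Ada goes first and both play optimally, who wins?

Bo wins

Nim-sum: 19 ^ 6 ^ 23 ^ 2 = 0.
The nim-sum is 0, so this is a P-position: the player to move is in a losing position under optimal play; Ada is about to move from it and so loses — Bo wins.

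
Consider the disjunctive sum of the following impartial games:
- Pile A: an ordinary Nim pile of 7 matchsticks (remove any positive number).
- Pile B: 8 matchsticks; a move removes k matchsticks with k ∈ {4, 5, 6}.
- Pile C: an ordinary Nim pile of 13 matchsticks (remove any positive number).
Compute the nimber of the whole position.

8

Pile A is a plain Nim pile of size 7, so its Grundy value is 7.
Build the Grundy sequence for pile B with g(k) = mex{g(k−s) : s ∈ {4, 5, 6}, s ≤ k}:
k:     0  1  2  3  4  5  6  7  8
g(k):  0  0  0  0  1  1  1  1  2
So g(8) = 2.
Pile C is a plain Nim pile of size 13, so its Grundy value is 13.
The value of a disjunctive sum is the nim-sum of the parts.
Combined value = 7 XOR 2 XOR 13 = 8.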